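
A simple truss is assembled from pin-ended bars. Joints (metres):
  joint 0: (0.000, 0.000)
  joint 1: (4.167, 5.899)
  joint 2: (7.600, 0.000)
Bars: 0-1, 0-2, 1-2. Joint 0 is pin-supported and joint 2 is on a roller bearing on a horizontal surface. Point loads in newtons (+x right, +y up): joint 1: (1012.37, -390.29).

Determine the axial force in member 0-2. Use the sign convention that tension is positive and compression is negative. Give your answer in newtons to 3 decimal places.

581.834

N=3 nodes, M=3 members, R=3 reactions → 2N=6, M+R=6
member 0 (0-1): L=7.2223, (cx,cy)=(0.5770,0.8168)
member 1 (0-2): L=7.6000, (cx,cy)=(1.0000,0.0000)
member 2 (1-2): L=6.8252, (cx,cy)=(0.5030,-0.8643)
solve A·x = −loads:
  F[0-1] = +746.2149 N (tension)
  F[0-2] = +581.8336 N (tension)
  F[1-2] = -1156.7564 N (compression)
  Rx@0 = -1012.3700 N
  Ry@0 = -609.4875 N
  Ry@2 = +999.7775 N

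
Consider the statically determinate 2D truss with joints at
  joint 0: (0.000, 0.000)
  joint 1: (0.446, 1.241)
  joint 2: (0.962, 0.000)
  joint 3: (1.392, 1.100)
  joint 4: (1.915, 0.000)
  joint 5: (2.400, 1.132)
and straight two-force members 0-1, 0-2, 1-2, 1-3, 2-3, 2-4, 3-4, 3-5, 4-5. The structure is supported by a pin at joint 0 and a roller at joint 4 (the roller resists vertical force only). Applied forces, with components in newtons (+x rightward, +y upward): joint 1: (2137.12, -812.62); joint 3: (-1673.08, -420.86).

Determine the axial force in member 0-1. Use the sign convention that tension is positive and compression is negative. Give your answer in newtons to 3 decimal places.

-334.084

N=6 nodes, M=9 members, R=3 reactions → 2N=12, M+R=12
member 0 (0-1): L=1.3187, (cx,cy)=(0.3382,0.9411)
member 1 (0-2): L=0.9620, (cx,cy)=(1.0000,0.0000)
member 2 (1-2): L=1.3440, (cx,cy)=(0.3839,-0.9234)
member 3 (1-3): L=0.9565, (cx,cy)=(0.9891,-0.1474)
member 4 (2-3): L=1.1811, (cx,cy)=(0.3641,0.9314)
member 5 (2-4): L=0.9530, (cx,cy)=(1.0000,0.0000)
member 6 (3-4): L=1.2180, (cx,cy)=(0.4294,-0.9031)
member 7 (3-5): L=1.0085, (cx,cy)=(0.9995,0.0317)
member 8 (4-5): L=1.2315, (cx,cy)=(0.3938,0.9192)
solve A·x = −loads:
  F[0-1] = -334.0845 N (compression)
  F[0-2] = +577.0305 N (tension)
  F[1-2] = -188.0148 N (compression)
  F[1-3] = -2201.9852 N (compression)
  F[2-3] = +186.3989 N (tension)
  F[2-4] = +436.9821 N (tension)
  F[3-4] = -1017.6770 N (compression)
  F[3-5] = -0.0000 N (compression)
  F[4-5] = +0.0000 N (tension)
  Rx@0 = -464.0400 N
  Ry@0 = +314.3972 N
  Ry@4 = +919.0828 N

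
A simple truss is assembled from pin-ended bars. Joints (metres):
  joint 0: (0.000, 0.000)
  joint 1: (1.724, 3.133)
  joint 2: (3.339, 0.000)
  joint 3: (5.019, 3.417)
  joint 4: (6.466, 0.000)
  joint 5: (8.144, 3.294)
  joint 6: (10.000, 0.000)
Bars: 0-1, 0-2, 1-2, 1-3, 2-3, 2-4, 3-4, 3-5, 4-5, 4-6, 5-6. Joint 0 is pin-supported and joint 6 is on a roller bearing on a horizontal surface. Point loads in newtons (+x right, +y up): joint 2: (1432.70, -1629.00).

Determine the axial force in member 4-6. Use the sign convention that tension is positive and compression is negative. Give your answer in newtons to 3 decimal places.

N=7 nodes, M=11 members, R=3 reactions → 2N=14, M+R=14
member 0 (0-1): L=3.5760, (cx,cy)=(0.4821,0.8761)
member 1 (0-2): L=3.3390, (cx,cy)=(1.0000,0.0000)
member 2 (1-2): L=3.5248, (cx,cy)=(0.4582,-0.8889)
member 3 (1-3): L=3.3072, (cx,cy)=(0.9963,0.0859)
member 4 (2-3): L=3.8077, (cx,cy)=(0.4412,0.8974)
member 5 (2-4): L=3.1270, (cx,cy)=(1.0000,0.0000)
member 6 (3-4): L=3.7108, (cx,cy)=(0.3899,-0.9208)
member 7 (3-5): L=3.1274, (cx,cy)=(0.9992,-0.0393)
member 8 (4-5): L=3.6968, (cx,cy)=(0.4539,0.8910)
member 9 (4-6): L=3.5340, (cx,cy)=(1.0000,0.0000)
member 10 (5-6): L=3.7809, (cx,cy)=(0.4909,-0.8712)
solve A·x = −loads:
  F[0-1] = -1238.5089 N (compression)
  F[0-2] = +2029.7867 N (tension)
  F[1-2] = +1113.3908 N (tension)
  F[1-3] = -1111.3337 N (compression)
  F[2-3] = +712.4534 N (tension)
  F[2-4] = +792.8829 N (tension)
  F[3-4] = -566.2304 N (compression)
  F[3-5] = -572.5257 N (compression)
  F[4-5] = +585.1605 N (tension)
  F[4-6] = +306.4728 N (tension)
  F[5-6] = -624.3219 N (compression)
  Rx@0 = -1432.7000 N
  Ry@0 = +1085.0769 N
  Ry@6 = +543.9231 N

306.473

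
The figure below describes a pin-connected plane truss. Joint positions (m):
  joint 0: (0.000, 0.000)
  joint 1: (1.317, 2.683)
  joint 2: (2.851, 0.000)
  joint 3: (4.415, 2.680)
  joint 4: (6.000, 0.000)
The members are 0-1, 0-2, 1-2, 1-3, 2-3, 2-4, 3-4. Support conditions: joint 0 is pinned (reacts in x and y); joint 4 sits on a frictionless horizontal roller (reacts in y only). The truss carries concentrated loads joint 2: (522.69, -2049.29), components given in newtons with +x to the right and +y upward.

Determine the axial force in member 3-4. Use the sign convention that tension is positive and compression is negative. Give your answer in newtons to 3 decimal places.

N=5 nodes, M=7 members, R=3 reactions → 2N=10, M+R=10
member 0 (0-1): L=2.9888, (cx,cy)=(0.4406,0.8977)
member 1 (0-2): L=2.8510, (cx,cy)=(1.0000,0.0000)
member 2 (1-2): L=3.0906, (cx,cy)=(0.4963,-0.8681)
member 3 (1-3): L=3.0980, (cx,cy)=(1.0000,-0.0010)
member 4 (2-3): L=3.1030, (cx,cy)=(0.5040,0.8637)
member 5 (2-4): L=3.1490, (cx,cy)=(1.0000,0.0000)
member 6 (3-4): L=3.1136, (cx,cy)=(0.5091,-0.8607)
solve A·x = −loads:
  F[0-1] = -1198.1254 N (compression)
  F[0-2] = +1050.6365 N (tension)
  F[1-2] = +1240.1955 N (tension)
  F[1-3] = -1143.5156 N (compression)
  F[2-3] = +1126.1589 N (tension)
  F[2-4] = +575.8957 N (tension)
  F[3-4] = -1131.3060 N (compression)
  Rx@0 = -522.6900 N
  Ry@0 = +1075.5357 N
  Ry@4 = +973.7543 N

-1131.306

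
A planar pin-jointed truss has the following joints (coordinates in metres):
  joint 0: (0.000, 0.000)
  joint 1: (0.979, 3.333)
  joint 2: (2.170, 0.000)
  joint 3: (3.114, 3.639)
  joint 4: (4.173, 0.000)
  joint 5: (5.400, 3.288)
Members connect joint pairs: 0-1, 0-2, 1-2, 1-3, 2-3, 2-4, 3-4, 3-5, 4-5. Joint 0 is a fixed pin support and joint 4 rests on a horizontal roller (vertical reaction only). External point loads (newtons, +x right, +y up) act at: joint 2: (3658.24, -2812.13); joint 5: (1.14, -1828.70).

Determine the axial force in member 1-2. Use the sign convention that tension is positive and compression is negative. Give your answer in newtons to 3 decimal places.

N=6 nodes, M=9 members, R=3 reactions → 2N=12, M+R=12
member 0 (0-1): L=3.4738, (cx,cy)=(0.2818,0.9595)
member 1 (0-2): L=2.1700, (cx,cy)=(1.0000,0.0000)
member 2 (1-2): L=3.5394, (cx,cy)=(0.3365,-0.9417)
member 3 (1-3): L=2.1568, (cx,cy)=(0.9899,0.1419)
member 4 (2-3): L=3.7594, (cx,cy)=(0.2511,0.9680)
member 5 (2-4): L=2.0030, (cx,cy)=(1.0000,0.0000)
member 6 (3-4): L=3.7900, (cx,cy)=(0.2794,-0.9602)
member 7 (3-5): L=2.3128, (cx,cy)=(0.9884,-0.1518)
member 8 (4-5): L=3.5095, (cx,cy)=(0.3496,0.9369)
solve A·x = −loads:
  F[0-1] = -845.4689 N (compression)
  F[0-2] = +3897.6530 N (tension)
  F[1-2] = +784.9663 N (tension)
  F[1-3] = -507.5462 N (compression)
  F[2-3] = +2141.5528 N (tension)
  F[2-4] = -34.1931 N (compression)
  F[3-4] = -2187.3249 N (compression)
  F[3-5] = +654.0974 N (tension)
  F[4-5] = -1845.9274 N (compression)
  Rx@0 = -3659.3800 N
  Ry@0 = +811.1989 N
  Ry@4 = +3829.6311 N

784.966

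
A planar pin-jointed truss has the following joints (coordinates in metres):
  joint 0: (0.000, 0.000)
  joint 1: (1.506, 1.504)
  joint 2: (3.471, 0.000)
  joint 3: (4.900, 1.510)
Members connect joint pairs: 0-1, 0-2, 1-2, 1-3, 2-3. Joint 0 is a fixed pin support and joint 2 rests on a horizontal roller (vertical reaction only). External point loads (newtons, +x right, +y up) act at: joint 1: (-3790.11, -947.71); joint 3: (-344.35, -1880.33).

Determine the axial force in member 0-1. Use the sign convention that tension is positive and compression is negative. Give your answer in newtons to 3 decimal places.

N=4 nodes, M=5 members, R=3 reactions → 2N=8, M+R=8
member 0 (0-1): L=2.1284, (cx,cy)=(0.7076,0.7066)
member 1 (0-2): L=3.4710, (cx,cy)=(1.0000,0.0000)
member 2 (1-2): L=2.4745, (cx,cy)=(0.7941,-0.6078)
member 3 (1-3): L=3.3940, (cx,cy)=(1.0000,0.0018)
member 4 (2-3): L=2.0790, (cx,cy)=(0.6874,0.7263)
solve A·x = −loads:
  F[0-1] = -2199.8095 N (compression)
  F[0-2] = -2577.9266 N (compression)
  F[1-2] = +1002.4721 N (tension)
  F[1-3] = +1437.5218 N (tension)
  F[2-3] = -2592.3471 N (compression)
  Rx@0 = +4134.4600 N
  Ry@0 = +1554.4663 N
  Ry@2 = +1273.5737 N

-2199.809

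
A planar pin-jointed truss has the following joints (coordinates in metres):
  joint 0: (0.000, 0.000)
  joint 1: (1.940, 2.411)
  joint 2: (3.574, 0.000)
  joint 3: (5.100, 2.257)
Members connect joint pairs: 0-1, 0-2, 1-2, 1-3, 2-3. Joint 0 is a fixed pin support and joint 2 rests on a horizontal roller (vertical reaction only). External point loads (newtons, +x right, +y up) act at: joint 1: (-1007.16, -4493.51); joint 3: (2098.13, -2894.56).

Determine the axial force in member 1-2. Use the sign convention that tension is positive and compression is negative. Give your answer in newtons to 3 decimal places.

-5450.462

N=4 nodes, M=5 members, R=3 reactions → 2N=8, M+R=8
member 0 (0-1): L=3.0946, (cx,cy)=(0.6269,0.7791)
member 1 (0-2): L=3.5740, (cx,cy)=(1.0000,0.0000)
member 2 (1-2): L=2.9125, (cx,cy)=(0.5610,-0.8278)
member 3 (1-3): L=3.1638, (cx,cy)=(0.9988,-0.0487)
member 4 (2-3): L=2.7245, (cx,cy)=(0.5601,0.8284)
solve A·x = −loads:
  F[0-1] = -221.9713 N (compression)
  F[0-2] = +1230.1237 N (tension)
  F[1-2] = -5450.4621 N (compression)
  F[1-3] = +3930.4987 N (tension)
  F[2-3] = -3263.1296 N (compression)
  Rx@0 = -1090.9700 N
  Ry@0 = +172.9379 N
  Ry@2 = +7215.1321 N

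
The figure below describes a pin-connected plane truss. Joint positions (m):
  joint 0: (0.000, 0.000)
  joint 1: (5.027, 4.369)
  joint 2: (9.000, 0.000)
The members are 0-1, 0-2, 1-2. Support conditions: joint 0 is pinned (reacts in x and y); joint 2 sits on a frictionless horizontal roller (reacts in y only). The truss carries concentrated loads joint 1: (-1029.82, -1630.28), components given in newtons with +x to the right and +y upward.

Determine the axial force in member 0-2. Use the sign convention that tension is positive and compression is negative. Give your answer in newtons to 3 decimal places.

N=3 nodes, M=3 members, R=3 reactions → 2N=6, M+R=6
member 0 (0-1): L=6.6602, (cx,cy)=(0.7548,0.6560)
member 1 (0-2): L=9.0000, (cx,cy)=(1.0000,0.0000)
member 2 (1-2): L=5.9053, (cx,cy)=(0.6728,-0.7398)
solve A·x = −loads:
  F[0-1] = -1859.1959 N (compression)
  F[0-2] = +373.4580 N (tension)
  F[1-2] = -555.0948 N (compression)
  Rx@0 = +1029.8200 N
  Ry@0 = +1219.5984 N
  Ry@2 = +410.6816 N

373.458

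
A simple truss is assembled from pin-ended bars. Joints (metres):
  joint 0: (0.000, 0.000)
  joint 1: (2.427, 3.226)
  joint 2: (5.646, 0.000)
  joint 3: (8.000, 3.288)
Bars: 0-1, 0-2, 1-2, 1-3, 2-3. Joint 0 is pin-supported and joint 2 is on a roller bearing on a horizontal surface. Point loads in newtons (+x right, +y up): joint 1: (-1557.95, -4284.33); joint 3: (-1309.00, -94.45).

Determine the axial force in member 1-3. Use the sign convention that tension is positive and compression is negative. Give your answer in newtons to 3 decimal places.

N=4 nodes, M=5 members, R=3 reactions → 2N=8, M+R=8
member 0 (0-1): L=4.0370, (cx,cy)=(0.6012,0.7991)
member 1 (0-2): L=5.6460, (cx,cy)=(1.0000,0.0000)
member 2 (1-2): L=4.5573, (cx,cy)=(0.7063,-0.7079)
member 3 (1-3): L=5.5733, (cx,cy)=(0.9999,0.0111)
member 4 (2-3): L=4.0438, (cx,cy)=(0.5821,0.8131)
solve A·x = −loads:
  F[0-1] = -5075.3721 N (compression)
  F[0-2] = +184.3045 N (tension)
  F[1-2] = -342.5525 N (compression)
  F[1-3] = -1251.4240 N (compression)
  F[2-3] = -99.0393 N (compression)
  Rx@0 = +2866.9500 N
  Ry@0 = +4055.7672 N
  Ry@2 = +323.0128 N

-1251.424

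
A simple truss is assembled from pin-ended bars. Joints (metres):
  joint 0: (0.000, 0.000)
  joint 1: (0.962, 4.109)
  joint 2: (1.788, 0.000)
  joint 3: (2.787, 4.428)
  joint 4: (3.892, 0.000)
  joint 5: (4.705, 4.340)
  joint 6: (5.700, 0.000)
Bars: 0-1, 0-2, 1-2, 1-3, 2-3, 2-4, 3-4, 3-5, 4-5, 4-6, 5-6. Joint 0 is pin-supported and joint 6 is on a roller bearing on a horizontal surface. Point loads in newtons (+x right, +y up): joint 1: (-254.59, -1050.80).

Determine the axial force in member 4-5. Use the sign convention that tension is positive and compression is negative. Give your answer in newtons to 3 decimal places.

N=7 nodes, M=11 members, R=3 reactions → 2N=14, M+R=14
member 0 (0-1): L=4.2201, (cx,cy)=(0.2280,0.9737)
member 1 (0-2): L=1.7880, (cx,cy)=(1.0000,0.0000)
member 2 (1-2): L=4.1912, (cx,cy)=(0.1971,-0.9804)
member 3 (1-3): L=1.8527, (cx,cy)=(0.9851,0.1722)
member 4 (2-3): L=4.5393, (cx,cy)=(0.2201,0.9755)
member 5 (2-4): L=2.1040, (cx,cy)=(1.0000,0.0000)
member 6 (3-4): L=4.5638, (cx,cy)=(0.2421,-0.9702)
member 7 (3-5): L=1.9200, (cx,cy)=(0.9989,-0.0458)
member 8 (4-5): L=4.4155, (cx,cy)=(0.1841,0.9829)
member 9 (4-6): L=1.8080, (cx,cy)=(1.0000,0.0000)
member 10 (5-6): L=4.4526, (cx,cy)=(0.2235,-0.9747)
solve A·x = −loads:
  F[0-1] = -1085.5640 N (compression)
  F[0-2] = -7.1290 N (compression)
  F[1-2] = +7.3201 N (tension)
  F[1-3] = +5.7726 N (tension)
  F[2-3] = -7.3569 N (compression)
  F[2-4] = -4.0673 N (compression)
  F[3-4] = +6.2514 N (tension)
  F[3-5] = +2.5563 N (tension)
  F[4-5] = -6.1709 N (compression)
  F[4-6] = -1.4174 N (compression)
  F[5-6] = +6.3430 N (tension)
  Rx@0 = +254.5900 N
  Ry@0 = +1056.9826 N
  Ry@6 = -6.1826 N

-6.171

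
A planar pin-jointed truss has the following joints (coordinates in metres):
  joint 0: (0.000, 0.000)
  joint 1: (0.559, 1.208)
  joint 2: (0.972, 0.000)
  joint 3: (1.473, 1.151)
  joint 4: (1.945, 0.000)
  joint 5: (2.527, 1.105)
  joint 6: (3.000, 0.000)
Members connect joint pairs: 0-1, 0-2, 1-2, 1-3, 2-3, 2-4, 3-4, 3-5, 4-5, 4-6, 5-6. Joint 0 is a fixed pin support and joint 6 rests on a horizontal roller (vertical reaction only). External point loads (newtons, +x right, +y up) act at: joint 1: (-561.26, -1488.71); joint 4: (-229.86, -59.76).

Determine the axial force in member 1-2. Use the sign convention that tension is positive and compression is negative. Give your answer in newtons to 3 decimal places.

-25.157

N=7 nodes, M=11 members, R=3 reactions → 2N=14, M+R=14
member 0 (0-1): L=1.3311, (cx,cy)=(0.4200,0.9075)
member 1 (0-2): L=0.9720, (cx,cy)=(1.0000,0.0000)
member 2 (1-2): L=1.2766, (cx,cy)=(0.3235,-0.9462)
member 3 (1-3): L=0.9158, (cx,cy)=(0.9981,-0.0622)
member 4 (2-3): L=1.2553, (cx,cy)=(0.3991,0.9169)
member 5 (2-4): L=0.9730, (cx,cy)=(1.0000,0.0000)
member 6 (3-4): L=1.2440, (cx,cy)=(0.3794,-0.9252)
member 7 (3-5): L=1.0550, (cx,cy)=(0.9990,-0.0436)
member 8 (4-5): L=1.2489, (cx,cy)=(0.4660,0.8848)
member 9 (4-6): L=1.0550, (cx,cy)=(1.0000,0.0000)
member 10 (5-6): L=1.2020, (cx,cy)=(0.3935,-0.9193)
solve A·x = −loads:
  F[0-1] = -1606.9023 N (compression)
  F[0-2] = -116.2802 N (compression)
  F[1-2] = -25.1571 N (compression)
  F[1-3] = -105.6462 N (compression)
  F[2-3] = +25.9616 N (tension)
  F[2-4] = -134.7800 N (compression)
  F[3-4] = -28.8669 N (compression)
  F[3-5] = -84.2075 N (compression)
  F[4-5] = +97.7288 N (tension)
  F[4-6] = +38.5848 N (tension)
  F[5-6] = -98.0510 N (compression)
  Rx@0 = +791.1200 N
  Ry@0 = +1458.3300 N
  Ry@6 = +90.1400 N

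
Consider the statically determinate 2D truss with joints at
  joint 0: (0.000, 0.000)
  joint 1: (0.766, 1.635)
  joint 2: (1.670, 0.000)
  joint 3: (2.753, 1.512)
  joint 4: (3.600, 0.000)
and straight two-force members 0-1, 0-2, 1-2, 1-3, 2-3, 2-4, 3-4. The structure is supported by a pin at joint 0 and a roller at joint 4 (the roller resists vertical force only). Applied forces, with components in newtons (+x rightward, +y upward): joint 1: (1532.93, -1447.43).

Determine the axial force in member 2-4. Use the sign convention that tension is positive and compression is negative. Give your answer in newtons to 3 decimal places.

N=5 nodes, M=7 members, R=3 reactions → 2N=10, M+R=10
member 0 (0-1): L=1.8055, (cx,cy)=(0.4242,0.9055)
member 1 (0-2): L=1.6700, (cx,cy)=(1.0000,0.0000)
member 2 (1-2): L=1.8683, (cx,cy)=(0.4839,-0.8751)
member 3 (1-3): L=1.9908, (cx,cy)=(0.9981,-0.0618)
member 4 (2-3): L=1.8598, (cx,cy)=(0.5823,0.8130)
member 5 (2-4): L=1.9300, (cx,cy)=(1.0000,0.0000)
member 6 (3-4): L=1.7331, (cx,cy)=(0.4887,-0.8724)
solve A·x = −loads:
  F[0-1] = -489.4767 N (compression)
  F[0-2] = +1740.5902 N (tension)
  F[1-2] = -1060.6404 N (compression)
  F[1-3] = -1229.7280 N (compression)
  F[2-3] = +1141.7508 N (tension)
  F[2-4] = +562.5305 N (tension)
  F[3-4] = -1151.0132 N (compression)
  Rx@0 = -1532.9300 N
  Ry@0 = +443.2434 N
  Ry@4 = +1004.1866 N

562.530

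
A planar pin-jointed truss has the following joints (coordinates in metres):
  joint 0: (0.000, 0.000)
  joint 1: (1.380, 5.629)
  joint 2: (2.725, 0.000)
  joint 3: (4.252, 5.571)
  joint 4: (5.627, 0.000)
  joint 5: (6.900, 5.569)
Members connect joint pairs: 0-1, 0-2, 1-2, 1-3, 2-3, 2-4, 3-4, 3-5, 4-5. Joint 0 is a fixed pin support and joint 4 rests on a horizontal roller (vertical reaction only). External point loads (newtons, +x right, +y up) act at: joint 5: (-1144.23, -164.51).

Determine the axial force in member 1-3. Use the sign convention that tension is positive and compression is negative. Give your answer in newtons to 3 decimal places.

N=6 nodes, M=9 members, R=3 reactions → 2N=12, M+R=12
member 0 (0-1): L=5.7957, (cx,cy)=(0.2381,0.9712)
member 1 (0-2): L=2.7250, (cx,cy)=(1.0000,0.0000)
member 2 (1-2): L=5.7875, (cx,cy)=(0.2324,-0.9726)
member 3 (1-3): L=2.8726, (cx,cy)=(0.9998,-0.0202)
member 4 (2-3): L=5.7765, (cx,cy)=(0.2643,0.9644)
member 5 (2-4): L=2.9020, (cx,cy)=(1.0000,0.0000)
member 6 (3-4): L=5.7382, (cx,cy)=(0.2396,-0.9709)
member 7 (3-5): L=2.6480, (cx,cy)=(1.0000,-0.0008)
member 8 (4-5): L=5.7126, (cx,cy)=(0.2228,0.9749)
solve A·x = −loads:
  F[0-1] = -1127.6514 N (compression)
  F[0-2] = -875.7273 N (compression)
  F[1-2] = +1137.1114 N (tension)
  F[1-3] = -532.8750 N (compression)
  F[2-3] = -1146.7715 N (compression)
  F[2-4] = -308.3173 N (compression)
  F[3-4] = +1128.9451 N (tension)
  F[3-5] = -1106.4345 N (compression)
  F[4-5] = -169.6105 N (compression)
  Rx@0 = +1144.2300 N
  Ry@0 = +1095.2187 N
  Ry@4 = -930.7087 N

-532.875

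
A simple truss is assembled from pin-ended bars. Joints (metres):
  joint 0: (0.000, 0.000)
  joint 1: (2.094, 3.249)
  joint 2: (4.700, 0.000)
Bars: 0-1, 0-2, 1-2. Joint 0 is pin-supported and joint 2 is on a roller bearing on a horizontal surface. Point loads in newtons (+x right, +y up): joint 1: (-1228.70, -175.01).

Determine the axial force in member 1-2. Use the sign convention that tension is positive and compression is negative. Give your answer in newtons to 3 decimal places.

988.882

N=3 nodes, M=3 members, R=3 reactions → 2N=6, M+R=6
member 0 (0-1): L=3.8653, (cx,cy)=(0.5417,0.8405)
member 1 (0-2): L=4.7000, (cx,cy)=(1.0000,0.0000)
member 2 (1-2): L=4.1650, (cx,cy)=(0.6257,-0.7801)
solve A·x = −loads:
  F[0-1] = -1125.9436 N (compression)
  F[0-2] = -618.7337 N (compression)
  F[1-2] = +988.8821 N (tension)
  Rx@0 = +1228.7000 N
  Ry@0 = +946.4090 N
  Ry@2 = -771.3990 N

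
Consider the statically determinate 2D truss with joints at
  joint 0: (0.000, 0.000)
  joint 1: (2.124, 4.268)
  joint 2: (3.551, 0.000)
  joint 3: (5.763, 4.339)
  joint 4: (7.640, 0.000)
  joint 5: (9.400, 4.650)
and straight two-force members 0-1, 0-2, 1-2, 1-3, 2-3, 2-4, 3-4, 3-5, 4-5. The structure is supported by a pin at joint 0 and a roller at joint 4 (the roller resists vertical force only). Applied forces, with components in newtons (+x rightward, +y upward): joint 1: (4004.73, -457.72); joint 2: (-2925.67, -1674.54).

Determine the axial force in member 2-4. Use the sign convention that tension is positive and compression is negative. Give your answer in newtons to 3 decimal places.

N=6 nodes, M=9 members, R=3 reactions → 2N=12, M+R=12
member 0 (0-1): L=4.7673, (cx,cy)=(0.4455,0.8953)
member 1 (0-2): L=3.5510, (cx,cy)=(1.0000,0.0000)
member 2 (1-2): L=4.5002, (cx,cy)=(0.3171,-0.9484)
member 3 (1-3): L=3.6397, (cx,cy)=(0.9998,0.0195)
member 4 (2-3): L=4.8703, (cx,cy)=(0.4542,0.8909)
member 5 (2-4): L=4.0890, (cx,cy)=(1.0000,0.0000)
member 6 (3-4): L=4.7276, (cx,cy)=(0.3970,-0.9178)
member 7 (3-5): L=3.6503, (cx,cy)=(0.9964,0.0852)
member 8 (4-5): L=4.9719, (cx,cy)=(0.3540,0.9353)
solve A·x = −loads:
  F[0-1] = +1128.7150 N (tension)
  F[0-2] = +576.1783 N (tension)
  F[1-2] = -1609.6518 N (compression)
  F[1-3] = -2992.0062 N (compression)
  F[2-3] = +3593.0973 N (tension)
  F[2-4] = +1359.5202 N (tension)
  F[3-4] = -3424.2119 N (compression)
  F[3-5] = +0.0000 N (tension)
  F[4-5] = +0.0000 N (tension)
  Rx@0 = -1079.0600 N
  Ry@0 = -1010.4987 N
  Ry@4 = +3142.7587 N

1359.520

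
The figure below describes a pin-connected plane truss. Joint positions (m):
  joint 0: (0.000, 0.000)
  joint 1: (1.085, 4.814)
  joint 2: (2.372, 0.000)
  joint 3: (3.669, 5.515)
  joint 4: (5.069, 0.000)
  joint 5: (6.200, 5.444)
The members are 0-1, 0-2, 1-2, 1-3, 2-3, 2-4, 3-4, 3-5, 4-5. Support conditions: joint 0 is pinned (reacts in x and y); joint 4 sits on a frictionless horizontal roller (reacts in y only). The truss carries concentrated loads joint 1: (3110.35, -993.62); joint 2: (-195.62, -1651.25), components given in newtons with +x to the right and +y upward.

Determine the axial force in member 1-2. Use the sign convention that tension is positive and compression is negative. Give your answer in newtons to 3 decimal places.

-2946.182

N=6 nodes, M=9 members, R=3 reactions → 2N=12, M+R=12
member 0 (0-1): L=4.9348, (cx,cy)=(0.2199,0.9755)
member 1 (0-2): L=2.3720, (cx,cy)=(1.0000,0.0000)
member 2 (1-2): L=4.9831, (cx,cy)=(0.2583,-0.9661)
member 3 (1-3): L=2.6774, (cx,cy)=(0.9651,0.2618)
member 4 (2-3): L=5.6655, (cx,cy)=(0.2289,0.9734)
member 5 (2-4): L=2.6970, (cx,cy)=(1.0000,0.0000)
member 6 (3-4): L=5.6899, (cx,cy)=(0.2460,-0.9693)
member 7 (3-5): L=2.5320, (cx,cy)=(0.9996,-0.0280)
member 8 (4-5): L=5.5602, (cx,cy)=(0.2034,0.9791)
solve A·x = −loads:
  F[0-1] = +1326.8507 N (tension)
  F[0-2] = +2622.9967 N (tension)
  F[1-2] = -2946.1821 N (compression)
  F[1-3] = -2132.0669 N (compression)
  F[2-3] = +4620.1723 N (tension)
  F[2-4] = +999.9914 N (tension)
  F[3-4] = -4064.1958 N (compression)
  F[3-5] = -0.0000 N (compression)
  F[4-5] = +0.0000 N (tension)
  Rx@0 = -2914.7300 N
  Ry@0 = -1294.3818 N
  Ry@4 = +3939.2518 N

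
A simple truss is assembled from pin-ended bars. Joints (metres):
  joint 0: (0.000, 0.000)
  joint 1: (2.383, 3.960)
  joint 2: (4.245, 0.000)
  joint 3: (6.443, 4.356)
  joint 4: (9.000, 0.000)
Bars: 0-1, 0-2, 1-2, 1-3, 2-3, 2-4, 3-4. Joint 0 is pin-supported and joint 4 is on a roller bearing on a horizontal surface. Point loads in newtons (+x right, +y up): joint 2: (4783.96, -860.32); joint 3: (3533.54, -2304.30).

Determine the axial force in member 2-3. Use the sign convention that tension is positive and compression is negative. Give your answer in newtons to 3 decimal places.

1569.539

N=5 nodes, M=7 members, R=3 reactions → 2N=10, M+R=10
member 0 (0-1): L=4.6217, (cx,cy)=(0.5156,0.8568)
member 1 (0-2): L=4.2450, (cx,cy)=(1.0000,0.0000)
member 2 (1-2): L=4.3759, (cx,cy)=(0.4255,-0.9050)
member 3 (1-3): L=4.0793, (cx,cy)=(0.9953,0.0971)
member 4 (2-3): L=4.8791, (cx,cy)=(0.4505,0.8928)
member 5 (2-4): L=4.7550, (cx,cy)=(1.0000,0.0000)
member 6 (3-4): L=5.0510, (cx,cy)=(0.5062,-0.8624)
solve A·x = −loads:
  F[0-1] = +701.4514 N (tension)
  F[0-2] = +7955.8254 N (tension)
  F[1-2] = -597.7494 N (compression)
  F[1-3] = +618.9469 N (tension)
  F[2-3] = +1569.5389 N (tension)
  F[2-4] = +2210.4551 N (tension)
  F[3-4] = -4366.4814 N (compression)
  Rx@0 = -8317.5000 N
  Ry@0 = -601.0204 N
  Ry@4 = +3765.6404 N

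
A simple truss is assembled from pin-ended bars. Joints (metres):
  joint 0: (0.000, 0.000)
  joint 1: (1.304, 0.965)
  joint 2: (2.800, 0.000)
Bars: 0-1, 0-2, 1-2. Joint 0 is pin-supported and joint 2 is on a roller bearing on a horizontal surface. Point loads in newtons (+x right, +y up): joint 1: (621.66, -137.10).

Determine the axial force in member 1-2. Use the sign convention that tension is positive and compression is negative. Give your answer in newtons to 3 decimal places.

-513.040

N=3 nodes, M=3 members, R=3 reactions → 2N=6, M+R=6
member 0 (0-1): L=1.6222, (cx,cy)=(0.8038,0.5949)
member 1 (0-2): L=2.8000, (cx,cy)=(1.0000,0.0000)
member 2 (1-2): L=1.7802, (cx,cy)=(0.8403,-0.5421)
solve A·x = −loads:
  F[0-1] = +237.0312 N (tension)
  F[0-2] = +431.1272 N (tension)
  F[1-2] = -513.0403 N (compression)
  Rx@0 = -621.6600 N
  Ry@0 = -141.0001 N
  Ry@2 = +278.1001 N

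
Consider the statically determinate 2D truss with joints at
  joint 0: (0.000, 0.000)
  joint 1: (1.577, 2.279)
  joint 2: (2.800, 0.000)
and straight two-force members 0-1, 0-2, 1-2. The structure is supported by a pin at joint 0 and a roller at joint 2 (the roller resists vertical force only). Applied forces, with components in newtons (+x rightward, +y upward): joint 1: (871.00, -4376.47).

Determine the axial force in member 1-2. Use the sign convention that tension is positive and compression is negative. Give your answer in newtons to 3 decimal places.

-3601.947

N=3 nodes, M=3 members, R=3 reactions → 2N=6, M+R=6
member 0 (0-1): L=2.7714, (cx,cy)=(0.5690,0.8223)
member 1 (0-2): L=2.8000, (cx,cy)=(1.0000,0.0000)
member 2 (1-2): L=2.5864, (cx,cy)=(0.4729,-0.8811)
solve A·x = −loads:
  F[0-1] = -1462.5021 N (compression)
  F[0-2] = +1703.1964 N (tension)
  F[1-2] = -3601.9474 N (compression)
  Rx@0 = -871.0000 N
  Ry@0 = +1202.6478 N
  Ry@2 = +3173.8222 N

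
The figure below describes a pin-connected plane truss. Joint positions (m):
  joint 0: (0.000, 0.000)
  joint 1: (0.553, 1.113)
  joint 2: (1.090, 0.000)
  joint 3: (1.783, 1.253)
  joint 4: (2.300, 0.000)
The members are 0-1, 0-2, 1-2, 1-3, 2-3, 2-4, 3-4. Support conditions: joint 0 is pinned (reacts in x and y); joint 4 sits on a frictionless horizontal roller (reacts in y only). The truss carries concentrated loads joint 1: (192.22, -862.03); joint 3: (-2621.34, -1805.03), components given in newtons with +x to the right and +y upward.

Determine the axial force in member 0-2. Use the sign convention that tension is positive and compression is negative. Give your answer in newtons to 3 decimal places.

N=5 nodes, M=7 members, R=3 reactions → 2N=10, M+R=10
member 0 (0-1): L=1.2428, (cx,cy)=(0.4450,0.8956)
member 1 (0-2): L=1.0900, (cx,cy)=(1.0000,0.0000)
member 2 (1-2): L=1.2358, (cx,cy)=(0.4345,-0.9006)
member 3 (1-3): L=1.2379, (cx,cy)=(0.9936,0.1131)
member 4 (2-3): L=1.4319, (cx,cy)=(0.4840,0.8751)
member 5 (2-4): L=1.2100, (cx,cy)=(1.0000,0.0000)
member 6 (3-4): L=1.3555, (cx,cy)=(0.3814,-0.9244)
solve A·x = −loads:
  F[0-1] = -2674.9459 N (compression)
  F[0-2] = -1238.8782 N (compression)
  F[1-2] = +1448.4282 N (tension)
  F[1-3] = -2024.8598 N (compression)
  F[2-3] = -1490.7547 N (compression)
  F[2-4] = +112.0277 N (tension)
  F[3-4] = -293.7139 N (compression)
  Rx@0 = +2429.1200 N
  Ry@0 = +2395.5500 N
  Ry@4 = +271.5100 N

-1238.878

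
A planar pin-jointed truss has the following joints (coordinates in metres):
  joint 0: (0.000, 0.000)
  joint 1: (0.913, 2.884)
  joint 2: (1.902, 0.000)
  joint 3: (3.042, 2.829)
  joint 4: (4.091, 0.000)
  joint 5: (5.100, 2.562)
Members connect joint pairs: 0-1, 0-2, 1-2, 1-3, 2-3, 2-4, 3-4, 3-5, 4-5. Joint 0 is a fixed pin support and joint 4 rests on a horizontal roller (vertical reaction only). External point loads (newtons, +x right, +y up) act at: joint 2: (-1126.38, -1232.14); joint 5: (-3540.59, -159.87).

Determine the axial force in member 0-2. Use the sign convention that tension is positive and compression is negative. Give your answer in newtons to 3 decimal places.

N=6 nodes, M=9 members, R=3 reactions → 2N=12, M+R=12
member 0 (0-1): L=3.0251, (cx,cy)=(0.3018,0.9534)
member 1 (0-2): L=1.9020, (cx,cy)=(1.0000,0.0000)
member 2 (1-2): L=3.0489, (cx,cy)=(0.3244,-0.9459)
member 3 (1-3): L=2.1297, (cx,cy)=(0.9997,-0.0258)
member 4 (2-3): L=3.0501, (cx,cy)=(0.3738,0.9275)
member 5 (2-4): L=2.1890, (cx,cy)=(1.0000,0.0000)
member 6 (3-4): L=3.0172, (cx,cy)=(0.3477,-0.9376)
member 7 (3-5): L=2.0752, (cx,cy)=(0.9917,-0.1287)
member 8 (4-5): L=2.7535, (cx,cy)=(0.3664,0.9304)
solve A·x = −loads:
  F[0-1] = -2975.9390 N (compression)
  F[0-2] = -3768.7971 N (compression)
  F[1-2] = +3050.9091 N (tension)
  F[1-3] = -1888.4658 N (compression)
  F[2-3] = -1783.0198 N (compression)
  F[2-4] = -986.3260 N (compression)
  F[3-4] = +2169.6184 N (tension)
  F[3-5] = -3336.3049 N (compression)
  F[4-5] = -633.1579 N (compression)
  Rx@0 = +4666.9700 N
  Ry@0 = +2837.1638 N
  Ry@4 = -1445.1538 N

-3768.797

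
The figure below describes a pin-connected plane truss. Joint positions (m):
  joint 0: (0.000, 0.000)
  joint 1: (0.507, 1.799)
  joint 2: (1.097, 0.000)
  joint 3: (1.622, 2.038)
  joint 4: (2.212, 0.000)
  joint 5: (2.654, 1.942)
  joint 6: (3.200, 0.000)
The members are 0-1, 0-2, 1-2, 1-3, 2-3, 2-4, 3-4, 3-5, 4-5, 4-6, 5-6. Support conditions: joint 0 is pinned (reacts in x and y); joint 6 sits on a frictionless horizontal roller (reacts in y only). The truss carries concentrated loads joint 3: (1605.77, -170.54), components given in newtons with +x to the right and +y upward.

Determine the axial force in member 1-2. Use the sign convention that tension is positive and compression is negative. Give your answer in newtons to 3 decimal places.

N=7 nodes, M=11 members, R=3 reactions → 2N=14, M+R=14
member 0 (0-1): L=1.8691, (cx,cy)=(0.2713,0.9625)
member 1 (0-2): L=1.0970, (cx,cy)=(1.0000,0.0000)
member 2 (1-2): L=1.8933, (cx,cy)=(0.3116,-0.9502)
member 3 (1-3): L=1.1403, (cx,cy)=(0.9778,0.2096)
member 4 (2-3): L=2.1045, (cx,cy)=(0.2495,0.9684)
member 5 (2-4): L=1.1150, (cx,cy)=(1.0000,0.0000)
member 6 (3-4): L=2.1217, (cx,cy)=(0.2781,-0.9606)
member 7 (3-5): L=1.0365, (cx,cy)=(0.9957,-0.0926)
member 8 (4-5): L=1.9917, (cx,cy)=(0.2219,0.9751)
member 9 (4-6): L=0.9880, (cx,cy)=(1.0000,0.0000)
member 10 (5-6): L=2.0173, (cx,cy)=(0.2707,-0.9627)
solve A·x = −loads:
  F[0-1] = +975.1381 N (tension)
  F[0-2] = +1341.2571 N (tension)
  F[1-2] = -867.1364 N (compression)
  F[1-3] = +546.8841 N (tension)
  F[2-3] = +850.8564 N (tension)
  F[2-4] = +858.7767 N (tension)
  F[3-4] = -1101.1474 N (compression)
  F[3-5] = -554.9542 N (compression)
  F[4-5] = +1084.7655 N (tension)
  F[4-6] = +311.8321 N (tension)
  F[5-6] = -1152.1199 N (compression)
  Rx@0 = -1605.7700 N
  Ry@0 = -938.5772 N
  Ry@6 = +1109.1172 N

-867.136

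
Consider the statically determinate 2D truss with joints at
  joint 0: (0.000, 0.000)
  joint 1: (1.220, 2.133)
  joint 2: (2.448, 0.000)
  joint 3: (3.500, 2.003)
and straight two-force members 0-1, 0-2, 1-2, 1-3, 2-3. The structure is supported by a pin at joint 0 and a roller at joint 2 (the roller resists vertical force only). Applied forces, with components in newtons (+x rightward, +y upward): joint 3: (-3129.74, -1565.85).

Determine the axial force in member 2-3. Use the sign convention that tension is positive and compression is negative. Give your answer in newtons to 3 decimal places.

N=4 nodes, M=5 members, R=3 reactions → 2N=8, M+R=8
member 0 (0-1): L=2.4573, (cx,cy)=(0.4965,0.8680)
member 1 (0-2): L=2.4480, (cx,cy)=(1.0000,0.0000)
member 2 (1-2): L=2.4612, (cx,cy)=(0.4989,-0.8666)
member 3 (1-3): L=2.2837, (cx,cy)=(0.9984,-0.0569)
member 4 (2-3): L=2.2625, (cx,cy)=(0.4650,0.8853)
solve A·x = −loads:
  F[0-1] = -2174.9004 N (compression)
  F[0-2] = -2049.9248 N (compression)
  F[1-2] = +2325.8142 N (tension)
  F[1-3] = -2243.8879 N (compression)
  F[2-3] = -1912.9607 N (compression)
  Rx@0 = +3129.7400 N
  Ry@0 = +1887.9065 N
  Ry@2 = -322.0565 N

-1912.961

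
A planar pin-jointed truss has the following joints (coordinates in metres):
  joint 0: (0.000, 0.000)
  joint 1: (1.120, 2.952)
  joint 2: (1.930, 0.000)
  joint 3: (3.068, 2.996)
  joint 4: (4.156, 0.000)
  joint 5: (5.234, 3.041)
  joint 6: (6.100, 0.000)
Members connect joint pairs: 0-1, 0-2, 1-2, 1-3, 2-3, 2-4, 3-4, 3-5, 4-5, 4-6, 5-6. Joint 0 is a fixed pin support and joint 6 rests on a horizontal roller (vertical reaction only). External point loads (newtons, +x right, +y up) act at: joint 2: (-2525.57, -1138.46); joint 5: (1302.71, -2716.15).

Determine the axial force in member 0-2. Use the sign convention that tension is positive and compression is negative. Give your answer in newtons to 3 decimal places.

-1027.683

N=7 nodes, M=11 members, R=3 reactions → 2N=14, M+R=14
member 0 (0-1): L=3.1573, (cx,cy)=(0.3547,0.9350)
member 1 (0-2): L=1.9300, (cx,cy)=(1.0000,0.0000)
member 2 (1-2): L=3.0611, (cx,cy)=(0.2646,-0.9644)
member 3 (1-3): L=1.9485, (cx,cy)=(0.9997,0.0226)
member 4 (2-3): L=3.2048, (cx,cy)=(0.3551,0.9348)
member 5 (2-4): L=2.2260, (cx,cy)=(1.0000,0.0000)
member 6 (3-4): L=3.1874, (cx,cy)=(0.3413,-0.9399)
member 7 (3-5): L=2.1665, (cx,cy)=(0.9998,0.0208)
member 8 (4-5): L=3.2264, (cx,cy)=(0.3341,0.9425)
member 9 (4-6): L=1.9440, (cx,cy)=(1.0000,0.0000)
member 10 (5-6): L=3.1619, (cx,cy)=(0.2739,-0.9618)
solve A·x = −loads:
  F[0-1] = -550.2110 N (compression)
  F[0-2] = -1027.6833 N (compression)
  F[1-2] = +525.6152 N (tension)
  F[1-3] = -334.3449 N (compression)
  F[2-3] = +675.6071 N (tension)
  F[2-4] = +1397.0704 N (tension)
  F[3-4] = -661.0028 N (compression)
  F[3-5] = +131.2946 N (tension)
  F[4-5] = +659.1851 N (tension)
  F[4-6] = +951.1989 N (tension)
  F[5-6] = -3472.9788 N (compression)
  Rx@0 = +1222.8600 N
  Ry@0 = +514.4300 N
  Ry@6 = +3340.1800 N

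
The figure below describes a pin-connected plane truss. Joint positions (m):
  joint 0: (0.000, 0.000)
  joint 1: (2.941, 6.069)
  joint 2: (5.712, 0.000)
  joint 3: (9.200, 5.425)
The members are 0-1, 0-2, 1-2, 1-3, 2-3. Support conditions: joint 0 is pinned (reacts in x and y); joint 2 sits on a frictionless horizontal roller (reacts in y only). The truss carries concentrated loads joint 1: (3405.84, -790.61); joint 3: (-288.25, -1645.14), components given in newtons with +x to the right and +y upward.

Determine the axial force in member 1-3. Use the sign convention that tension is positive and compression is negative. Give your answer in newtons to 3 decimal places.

725.556

N=4 nodes, M=5 members, R=3 reactions → 2N=8, M+R=8
member 0 (0-1): L=6.7441, (cx,cy)=(0.4361,0.8999)
member 1 (0-2): L=5.7120, (cx,cy)=(1.0000,0.0000)
member 2 (1-2): L=6.6717, (cx,cy)=(0.4153,-0.9097)
member 3 (1-3): L=6.2920, (cx,cy)=(0.9947,-0.1024)
member 4 (2-3): L=6.4496, (cx,cy)=(0.5408,0.8411)
solve A·x = −loads:
  F[0-1] = +4407.1293 N (tension)
  F[0-2] = +1195.6940 N (tension)
  F[1-2] = -5310.5859 N (compression)
  F[1-3] = +725.5555 N (tension)
  F[2-3] = -1867.5516 N (compression)
  Rx@0 = -3117.5900 N
  Ry@0 = -3965.9935 N
  Ry@2 = +6401.7435 N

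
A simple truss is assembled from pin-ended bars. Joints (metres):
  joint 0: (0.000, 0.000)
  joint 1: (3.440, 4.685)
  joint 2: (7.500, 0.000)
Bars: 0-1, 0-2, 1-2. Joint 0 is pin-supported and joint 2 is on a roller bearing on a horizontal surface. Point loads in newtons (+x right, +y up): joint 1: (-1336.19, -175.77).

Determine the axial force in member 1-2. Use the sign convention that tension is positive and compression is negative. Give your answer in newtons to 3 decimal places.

997.801

N=3 nodes, M=3 members, R=3 reactions → 2N=6, M+R=6
member 0 (0-1): L=5.8123, (cx,cy)=(0.5918,0.8060)
member 1 (0-2): L=7.5000, (cx,cy)=(1.0000,0.0000)
member 2 (1-2): L=6.1994, (cx,cy)=(0.6549,-0.7557)
solve A·x = −loads:
  F[0-1] = -1153.5566 N (compression)
  F[0-2] = -653.4594 N (compression)
  F[1-2] = +997.8005 N (tension)
  Rx@0 = +1336.1900 N
  Ry@0 = +929.8235 N
  Ry@2 = -754.0535 N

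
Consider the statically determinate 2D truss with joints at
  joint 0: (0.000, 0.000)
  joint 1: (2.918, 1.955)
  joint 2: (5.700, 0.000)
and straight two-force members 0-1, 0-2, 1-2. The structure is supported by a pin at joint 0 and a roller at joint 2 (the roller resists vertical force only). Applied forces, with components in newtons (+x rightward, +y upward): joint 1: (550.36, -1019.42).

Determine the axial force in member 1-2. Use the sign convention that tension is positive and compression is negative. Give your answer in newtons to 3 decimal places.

N=3 nodes, M=3 members, R=3 reactions → 2N=6, M+R=6
member 0 (0-1): L=3.5124, (cx,cy)=(0.8308,0.5566)
member 1 (0-2): L=5.7000, (cx,cy)=(1.0000,0.0000)
member 2 (1-2): L=3.4002, (cx,cy)=(0.8182,-0.5750)
solve A·x = −loads:
  F[0-1] = -554.7654 N (compression)
  F[0-2] = +1011.2468 N (tension)
  F[1-2] = -1235.9703 N (compression)
  Rx@0 = -550.3600 N
  Ry@0 = +308.7847 N
  Ry@2 = +710.6353 N

-1235.970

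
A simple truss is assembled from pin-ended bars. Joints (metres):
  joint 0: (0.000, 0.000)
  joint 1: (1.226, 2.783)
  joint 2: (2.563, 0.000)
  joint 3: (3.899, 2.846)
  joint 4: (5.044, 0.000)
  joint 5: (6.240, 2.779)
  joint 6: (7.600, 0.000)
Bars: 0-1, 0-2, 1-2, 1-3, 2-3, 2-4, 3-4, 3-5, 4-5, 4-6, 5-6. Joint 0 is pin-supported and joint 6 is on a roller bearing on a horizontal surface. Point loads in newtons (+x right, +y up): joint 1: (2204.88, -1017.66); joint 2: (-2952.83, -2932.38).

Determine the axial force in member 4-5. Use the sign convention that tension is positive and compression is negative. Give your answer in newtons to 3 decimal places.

2078.813

N=7 nodes, M=11 members, R=3 reactions → 2N=14, M+R=14
member 0 (0-1): L=3.0411, (cx,cy)=(0.4031,0.9151)
member 1 (0-2): L=2.5630, (cx,cy)=(1.0000,0.0000)
member 2 (1-2): L=3.0875, (cx,cy)=(0.4330,-0.9014)
member 3 (1-3): L=2.6737, (cx,cy)=(0.9997,0.0236)
member 4 (2-3): L=3.1440, (cx,cy)=(0.4249,0.9052)
member 5 (2-4): L=2.4810, (cx,cy)=(1.0000,0.0000)
member 6 (3-4): L=3.0677, (cx,cy)=(0.3732,-0.9277)
member 7 (3-5): L=2.3420, (cx,cy)=(0.9996,-0.0286)
member 8 (4-5): L=3.0254, (cx,cy)=(0.3953,0.9185)
member 9 (4-6): L=2.5560, (cx,cy)=(1.0000,0.0000)
member 10 (5-6): L=3.0939, (cx,cy)=(0.4396,-0.8982)
solve A·x = −loads:
  F[0-1] = -2174.0786 N (compression)
  F[0-2] = +128.5217 N (tension)
  F[1-2] = +986.5173 N (tension)
  F[1-3] = -3509.5240 N (compression)
  F[2-3] = +2257.0779 N (tension)
  F[2-4] = +2549.4291 N (tension)
  F[3-4] = -2058.2268 N (compression)
  F[3-5] = -1781.9363 N (compression)
  F[4-5] = +2078.8134 N (tension)
  F[4-6] = +959.4208 N (tension)
  F[5-6] = -2182.6372 N (compression)
  Rx@0 = +747.9500 N
  Ry@0 = +1989.5766 N
  Ry@6 = +1960.4634 N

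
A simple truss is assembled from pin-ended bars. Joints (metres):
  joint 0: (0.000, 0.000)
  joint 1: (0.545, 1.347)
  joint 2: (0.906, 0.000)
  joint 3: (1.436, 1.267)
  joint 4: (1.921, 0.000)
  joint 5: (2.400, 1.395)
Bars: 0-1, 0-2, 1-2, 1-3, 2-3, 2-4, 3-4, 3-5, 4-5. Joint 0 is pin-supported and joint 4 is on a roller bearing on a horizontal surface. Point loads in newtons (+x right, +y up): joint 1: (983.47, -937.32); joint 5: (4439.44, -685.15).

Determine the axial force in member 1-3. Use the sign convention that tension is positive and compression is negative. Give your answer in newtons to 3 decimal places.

1608.262

N=6 nodes, M=9 members, R=3 reactions → 2N=12, M+R=12
member 0 (0-1): L=1.4531, (cx,cy)=(0.3751,0.9270)
member 1 (0-2): L=0.9060, (cx,cy)=(1.0000,0.0000)
member 2 (1-2): L=1.3945, (cx,cy)=(0.2589,-0.9659)
member 3 (1-3): L=0.8946, (cx,cy)=(0.9960,-0.0894)
member 4 (2-3): L=1.3734, (cx,cy)=(0.3859,0.9225)
member 5 (2-4): L=1.0150, (cx,cy)=(1.0000,0.0000)
member 6 (3-4): L=1.3567, (cx,cy)=(0.3575,-0.9339)
member 7 (3-5): L=0.9725, (cx,cy)=(0.9913,0.1316)
member 8 (4-5): L=1.4749, (cx,cy)=(0.3248,0.9458)
solve A·x = −loads:
  F[0-1] = +3681.6725 N (tension)
  F[0-2] = +4042.0397 N (tension)
  F[1-2] = -4652.6407 N (compression)
  F[1-3] = +1608.2616 N (tension)
  F[2-3] = +4871.3961 N (tension)
  F[2-4] = +957.7136 N (tension)
  F[3-4] = -3961.6747 N (compression)
  F[3-5] = +4941.0011 N (tension)
  F[4-5] = -1412.0452 N (compression)
  Rx@0 = -5422.9100 N
  Ry@0 = -3412.9034 N
  Ry@4 = +5035.3734 N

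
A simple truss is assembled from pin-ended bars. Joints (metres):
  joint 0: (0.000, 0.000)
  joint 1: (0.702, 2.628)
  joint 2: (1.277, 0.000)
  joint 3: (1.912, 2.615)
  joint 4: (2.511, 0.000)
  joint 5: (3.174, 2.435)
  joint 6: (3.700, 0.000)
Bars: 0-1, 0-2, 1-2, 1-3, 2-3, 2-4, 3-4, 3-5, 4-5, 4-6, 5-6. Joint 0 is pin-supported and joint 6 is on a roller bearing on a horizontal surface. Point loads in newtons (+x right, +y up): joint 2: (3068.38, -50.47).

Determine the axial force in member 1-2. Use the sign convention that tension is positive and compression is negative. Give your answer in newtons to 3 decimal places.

34.010

N=7 nodes, M=11 members, R=3 reactions → 2N=14, M+R=14
member 0 (0-1): L=2.7201, (cx,cy)=(0.2581,0.9661)
member 1 (0-2): L=1.2770, (cx,cy)=(1.0000,0.0000)
member 2 (1-2): L=2.6902, (cx,cy)=(0.2137,-0.9769)
member 3 (1-3): L=1.2101, (cx,cy)=(0.9999,-0.0107)
member 4 (2-3): L=2.6910, (cx,cy)=(0.2360,0.9718)
member 5 (2-4): L=1.2340, (cx,cy)=(1.0000,0.0000)
member 6 (3-4): L=2.6827, (cx,cy)=(0.2233,-0.9748)
member 7 (3-5): L=1.2748, (cx,cy)=(0.9900,-0.1412)
member 8 (4-5): L=2.5236, (cx,cy)=(0.2627,0.9649)
member 9 (4-6): L=1.1890, (cx,cy)=(1.0000,0.0000)
member 10 (5-6): L=2.4912, (cx,cy)=(0.2111,-0.9775)
solve A·x = −loads:
  F[0-1] = -34.2099 N (compression)
  F[0-2] = +3077.2087 N (tension)
  F[1-2] = +34.0099 N (tension)
  F[1-3] = -16.0990 N (compression)
  F[2-3] = +17.7472 N (tension)
  F[2-4] = +11.9102 N (tension)
  F[3-4] = -16.6721 N (compression)
  F[3-5] = -8.2705 N (compression)
  F[4-5] = +16.8428 N (tension)
  F[4-6] = +3.7628 N (tension)
  F[5-6] = -17.8207 N (compression)
  Rx@0 = -3068.3800 N
  Ry@0 = +33.0510 N
  Ry@6 = +17.4190 N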